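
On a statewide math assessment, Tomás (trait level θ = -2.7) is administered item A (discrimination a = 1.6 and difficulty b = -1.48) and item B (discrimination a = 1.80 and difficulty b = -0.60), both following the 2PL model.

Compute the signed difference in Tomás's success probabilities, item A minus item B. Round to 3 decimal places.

P(θ) = 1 / (1 + exp(−a(θ − b)))
P_A = 0.1243
P_B = 0.0223
P_A − P_B = 0.1020

0.102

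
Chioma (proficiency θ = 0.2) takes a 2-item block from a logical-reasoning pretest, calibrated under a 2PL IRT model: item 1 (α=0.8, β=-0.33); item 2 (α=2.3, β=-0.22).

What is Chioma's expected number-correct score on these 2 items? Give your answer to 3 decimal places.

1.329

P(θ) = 1 / (1 + exp(−α(θ − β)))
P_1 = 1/(1+e^{-0.4240}) = 0.6044
P_2 = 1/(1+e^{-0.9660}) = 0.7243
E[score] = 0.6044 + 0.7243 = 1.3288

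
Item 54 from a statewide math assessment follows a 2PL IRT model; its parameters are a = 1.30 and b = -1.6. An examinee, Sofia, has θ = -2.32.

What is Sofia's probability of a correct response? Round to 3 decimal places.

P(θ) = 1 / (1 + exp(−a(θ − b)))
Exponent: 1.30 × (-2.32 − (-1.6)) = -0.9360
1/(1 + e^{0.9360}) = 0.2817

0.282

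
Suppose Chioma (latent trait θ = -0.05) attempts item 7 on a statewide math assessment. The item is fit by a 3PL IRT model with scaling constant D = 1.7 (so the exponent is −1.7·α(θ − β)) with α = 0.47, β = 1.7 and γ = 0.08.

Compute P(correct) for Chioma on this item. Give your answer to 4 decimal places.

0.2622

P(θ) = γ + (1 − γ) · 1 / (1 + exp(−D·α(θ − β)))
Exponent: 1.7 × 0.47 × (-0.05 − 1.7) = -1.3982
1/(1 + e^{1.3982}) = 0.1981
P = 0.08 + 0.92 × 0.1981 = 0.2622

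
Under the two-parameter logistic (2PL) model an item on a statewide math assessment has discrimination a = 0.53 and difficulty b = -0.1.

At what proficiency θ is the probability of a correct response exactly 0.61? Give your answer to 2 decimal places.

P(θ) = 1 / (1 + exp(−a(θ − b)))
logit = ln(0.6100/0.3900) = 0.4473
θ = b + logit/(a) = -0.1 + 0.4473/0.5300 = 0.7440

0.74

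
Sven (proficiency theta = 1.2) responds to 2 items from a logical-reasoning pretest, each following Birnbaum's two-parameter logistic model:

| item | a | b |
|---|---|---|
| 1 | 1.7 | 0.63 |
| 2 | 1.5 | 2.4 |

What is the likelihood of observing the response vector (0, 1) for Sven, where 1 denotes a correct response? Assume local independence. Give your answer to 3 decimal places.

0.039

P(theta) = 1 / (1 + exp(−a(theta − b)))
P_1 = 1/(1+e^{-0.9690}) = 0.7249
P_2 = 1/(1+e^{1.8000}) = 0.1419
L = (1−P_1) × P_2 = 0.2751 × 0.1419 = 0.03902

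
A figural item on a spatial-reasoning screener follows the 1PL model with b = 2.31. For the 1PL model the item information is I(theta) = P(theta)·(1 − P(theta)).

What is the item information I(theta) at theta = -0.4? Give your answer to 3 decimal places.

P = 1/(1+e^{2.7100}) = 0.0624
P(1−P) = 0.0624 × 0.9376 = 0.0585
I = P(1−P) = 0.05849

0.058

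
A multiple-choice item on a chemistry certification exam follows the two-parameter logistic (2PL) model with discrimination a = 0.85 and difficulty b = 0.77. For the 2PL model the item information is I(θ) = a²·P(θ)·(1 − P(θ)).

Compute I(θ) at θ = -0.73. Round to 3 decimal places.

0.123

P = 1/(1+e^{1.2750}) = 0.2184
P(1−P) = 0.2184 × 0.7816 = 0.1707
I = a² × P(1−P) = 0.85² × 0.1707 = 0.12333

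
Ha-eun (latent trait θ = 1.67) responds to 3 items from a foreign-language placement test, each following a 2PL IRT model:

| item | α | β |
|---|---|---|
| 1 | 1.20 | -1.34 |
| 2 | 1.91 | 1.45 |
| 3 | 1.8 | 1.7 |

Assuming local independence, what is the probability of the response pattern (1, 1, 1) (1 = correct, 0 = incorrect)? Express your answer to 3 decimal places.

0.286

P(θ) = 1 / (1 + exp(−α(θ − β)))
P_1 = 1/(1+e^{-3.6120}) = 0.9737
P_2 = 1/(1+e^{-0.4202}) = 0.6035
P_3 = 1/(1+e^{0.0540}) = 0.4865
L = P_1 × P_2 × P_3 = 0.9737 × 0.6035 × 0.4865 = 0.28590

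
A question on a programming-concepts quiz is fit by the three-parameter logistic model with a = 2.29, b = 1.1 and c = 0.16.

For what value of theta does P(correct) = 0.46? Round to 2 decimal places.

0.84

P(theta) = c + (1 − c) · 1 / (1 + exp(−a(theta − b)))
Remove guessing floor: (0.46 − 0.16)/(1 − 0.16) = 0.3571
logit = ln(0.3571/0.6429) = -0.5878
theta = b + logit/(a) = 1.1 + (-0.5878)/2.2900 = 0.8433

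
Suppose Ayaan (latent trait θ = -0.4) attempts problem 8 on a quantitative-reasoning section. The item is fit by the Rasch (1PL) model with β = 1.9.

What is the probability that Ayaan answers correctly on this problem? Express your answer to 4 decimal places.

0.0911

P(θ) = 1 / (1 + exp(−(θ − β)))
Exponent: (-0.4 − 1.9) = -2.3000
1/(1 + e^{2.3000}) = 0.0911
P = 0.0911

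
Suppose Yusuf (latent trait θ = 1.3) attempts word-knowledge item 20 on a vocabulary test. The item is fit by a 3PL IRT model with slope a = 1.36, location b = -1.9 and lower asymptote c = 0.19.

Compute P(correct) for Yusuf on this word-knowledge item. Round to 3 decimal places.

0.990

P(θ) = c + (1 − c) · 1 / (1 + exp(−a(θ − b)))
Exponent: 1.36 × (1.3 − (-1.9)) = 4.3520
1/(1 + e^{-4.3520}) = 0.9873
P = 0.19 + 0.81 × 0.9873 = 0.9897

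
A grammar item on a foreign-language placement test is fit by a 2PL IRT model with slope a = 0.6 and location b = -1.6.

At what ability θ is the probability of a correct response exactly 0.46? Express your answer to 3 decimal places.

P(θ) = 1 / (1 + exp(−a(θ − b)))
logit = ln(0.4600/0.5400) = -0.1603
θ = b + logit/(a) = -1.6 + (-0.1603)/0.6000 = -1.8672

-1.867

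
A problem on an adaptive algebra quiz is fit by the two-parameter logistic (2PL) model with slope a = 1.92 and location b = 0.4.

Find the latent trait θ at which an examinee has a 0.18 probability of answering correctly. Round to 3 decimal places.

-0.390

P(θ) = 1 / (1 + exp(−a(θ − b)))
logit = ln(0.1800/0.8200) = -1.5163
θ = b + logit/(a) = 0.4 + (-1.5163)/1.9200 = -0.3898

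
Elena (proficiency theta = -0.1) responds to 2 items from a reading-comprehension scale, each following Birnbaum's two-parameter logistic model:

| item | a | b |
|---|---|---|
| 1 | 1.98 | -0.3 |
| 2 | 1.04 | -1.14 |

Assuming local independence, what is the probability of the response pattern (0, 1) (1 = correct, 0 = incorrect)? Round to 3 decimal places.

0.300

P(theta) = 1 / (1 + exp(−a(theta − b)))
P_1 = 1/(1+e^{-0.3960}) = 0.5977
P_2 = 1/(1+e^{-1.0816}) = 0.7468
L = (1−P_1) × P_2 = 0.4023 × 0.7468 = 0.30042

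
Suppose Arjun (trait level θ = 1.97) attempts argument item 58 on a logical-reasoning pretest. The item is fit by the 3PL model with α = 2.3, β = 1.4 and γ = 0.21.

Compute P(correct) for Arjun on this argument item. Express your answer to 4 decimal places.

P(θ) = γ + (1 − γ) · 1 / (1 + exp(−α(θ − β)))
Exponent: 2.3 × (1.97 − 1.4) = 1.3110
1/(1 + e^{-1.3110}) = 0.7877
P = 0.21 + 0.79 × 0.7877 = 0.8323

0.8323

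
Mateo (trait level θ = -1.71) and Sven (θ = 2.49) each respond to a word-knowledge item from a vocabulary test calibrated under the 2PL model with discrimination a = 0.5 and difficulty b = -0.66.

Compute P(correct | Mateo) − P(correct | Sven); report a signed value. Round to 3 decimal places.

P(θ) = 1 / (1 + exp(−a(θ − b)))
P(Mateo) = 0.3717  [exponent -0.5250]
P(Sven) = 0.8285  [exponent 1.5750]
Difference = 0.3717 − 0.8285 = -0.4568

-0.457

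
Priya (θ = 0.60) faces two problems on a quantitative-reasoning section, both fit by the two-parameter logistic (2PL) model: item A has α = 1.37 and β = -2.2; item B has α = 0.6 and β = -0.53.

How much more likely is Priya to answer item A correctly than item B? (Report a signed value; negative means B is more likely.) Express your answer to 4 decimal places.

P(θ) = 1 / (1 + exp(−α(θ − β)))
P_A = 0.9789
P_B = 0.6633
P_A − P_B = 0.3156

0.3156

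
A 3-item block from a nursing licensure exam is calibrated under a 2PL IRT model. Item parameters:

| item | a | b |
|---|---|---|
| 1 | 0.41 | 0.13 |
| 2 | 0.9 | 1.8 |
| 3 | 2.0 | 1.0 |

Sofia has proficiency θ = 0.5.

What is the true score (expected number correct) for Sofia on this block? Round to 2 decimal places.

1.04

P(θ) = 1 / (1 + exp(−a(θ − b)))
P_1 = 1/(1+e^{-0.1517}) = 0.5379
P_2 = 1/(1+e^{1.1700}) = 0.2369
P_3 = 1/(1+e^{1.0000}) = 0.2689
E[score] = 0.5379 + 0.2369 + 0.2689 = 1.0436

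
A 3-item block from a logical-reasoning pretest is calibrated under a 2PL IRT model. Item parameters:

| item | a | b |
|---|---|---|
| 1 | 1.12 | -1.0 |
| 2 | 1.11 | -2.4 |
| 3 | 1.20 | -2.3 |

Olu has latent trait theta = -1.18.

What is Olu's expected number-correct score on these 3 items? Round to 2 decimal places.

2.04

P(theta) = 1 / (1 + exp(−a(theta − b)))
P_1 = 1/(1+e^{0.2016}) = 0.4498
P_2 = 1/(1+e^{-1.3542}) = 0.7948
P_3 = 1/(1+e^{-1.3440}) = 0.7931
E[score] = 0.4498 + 0.7948 + 0.7931 = 2.0377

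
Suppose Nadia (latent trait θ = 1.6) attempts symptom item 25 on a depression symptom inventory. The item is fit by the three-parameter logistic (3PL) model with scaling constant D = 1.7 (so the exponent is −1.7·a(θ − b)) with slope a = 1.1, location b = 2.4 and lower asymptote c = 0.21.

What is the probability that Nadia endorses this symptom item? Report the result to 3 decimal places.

0.355

P(θ) = c + (1 − c) · 1 / (1 + exp(−D·a(θ − b)))
Exponent: 1.7 × 1.1 × (1.6 − 2.4) = -1.4960
1/(1 + e^{1.4960}) = 0.1830
P = 0.21 + 0.79 × 0.1830 = 0.3546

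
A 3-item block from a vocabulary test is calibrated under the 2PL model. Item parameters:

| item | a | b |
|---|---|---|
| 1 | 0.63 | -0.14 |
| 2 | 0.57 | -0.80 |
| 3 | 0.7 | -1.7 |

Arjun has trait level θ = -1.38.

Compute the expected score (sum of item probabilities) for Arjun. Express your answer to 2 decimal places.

P(θ) = 1 / (1 + exp(−a(θ − b)))
P_1 = 1/(1+e^{0.7812}) = 0.3141
P_2 = 1/(1+e^{0.3306}) = 0.4181
P_3 = 1/(1+e^{-0.2240}) = 0.5558
E[score] = 0.3141 + 0.4181 + 0.5558 = 1.2879

1.29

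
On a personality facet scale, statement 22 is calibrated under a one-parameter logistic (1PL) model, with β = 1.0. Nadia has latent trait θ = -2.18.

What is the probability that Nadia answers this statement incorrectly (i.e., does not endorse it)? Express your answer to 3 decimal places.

P(θ) = 1 / (1 + exp(−(θ − β)))
Exponent: (-2.18 − 1.0) = -3.1800
1/(1 + e^{3.1800}) = 0.0399
P = 0.0399
P(incorrect) = 1 − 0.0399 = 0.9601

0.960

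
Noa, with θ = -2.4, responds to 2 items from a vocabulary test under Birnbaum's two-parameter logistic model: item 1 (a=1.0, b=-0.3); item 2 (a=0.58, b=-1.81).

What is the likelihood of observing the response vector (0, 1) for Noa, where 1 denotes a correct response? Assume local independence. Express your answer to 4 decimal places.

P(θ) = 1 / (1 + exp(−a(θ − b)))
P_1 = 1/(1+e^{2.1000}) = 0.1091
P_2 = 1/(1+e^{0.3422}) = 0.4153
L = (1−P_1) × P_2 = 0.8909 × 0.4153 = 0.36997

0.3700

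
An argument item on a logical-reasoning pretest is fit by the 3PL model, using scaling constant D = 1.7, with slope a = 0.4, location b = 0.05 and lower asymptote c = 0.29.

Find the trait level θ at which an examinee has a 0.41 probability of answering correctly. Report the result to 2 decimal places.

-2.29

P(θ) = c + (1 − c) · 1 / (1 + exp(−D·a(θ − b)))
Remove guessing floor: (0.41 − 0.29)/(1 − 0.29) = 0.1690
logit = ln(0.1690/0.8310) = -1.5926
θ = b + logit/(1.7·a) = 0.05 + (-1.5926)/0.6800 = -2.2921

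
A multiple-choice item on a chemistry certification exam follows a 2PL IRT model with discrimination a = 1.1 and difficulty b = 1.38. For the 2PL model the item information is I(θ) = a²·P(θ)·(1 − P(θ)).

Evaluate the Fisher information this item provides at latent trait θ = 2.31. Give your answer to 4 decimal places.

0.2354

P = 1/(1+e^{-1.0230}) = 0.7356
P(1−P) = 0.7356 × 0.2644 = 0.1945
I = a² × P(1−P) = 1.1² × 0.1945 = 0.23536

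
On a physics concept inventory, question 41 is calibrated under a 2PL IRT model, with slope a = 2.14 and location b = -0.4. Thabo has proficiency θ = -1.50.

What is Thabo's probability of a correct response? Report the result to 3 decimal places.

P(θ) = 1 / (1 + exp(−a(θ − b)))
Exponent: 2.14 × (-1.50 − (-0.4)) = -2.3540
1/(1 + e^{2.3540}) = 0.0867

0.087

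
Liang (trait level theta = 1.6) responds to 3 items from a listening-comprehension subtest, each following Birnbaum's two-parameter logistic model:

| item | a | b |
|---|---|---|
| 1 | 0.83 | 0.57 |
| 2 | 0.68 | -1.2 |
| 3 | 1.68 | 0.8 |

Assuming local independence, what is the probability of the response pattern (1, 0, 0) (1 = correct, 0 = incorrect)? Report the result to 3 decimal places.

P(theta) = 1 / (1 + exp(−a(theta − b)))
P_1 = 1/(1+e^{-0.8549}) = 0.7016
P_2 = 1/(1+e^{-1.9040}) = 0.8703
P_3 = 1/(1+e^{-1.3440}) = 0.7931
L = P_1 × (1−P_2) × (1−P_3) = 0.7016 × 0.1297 × 0.2069 = 0.01882

0.019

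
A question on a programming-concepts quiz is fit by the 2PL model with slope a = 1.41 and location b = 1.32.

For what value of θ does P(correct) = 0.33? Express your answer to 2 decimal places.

0.82

P(θ) = 1 / (1 + exp(−a(θ − b)))
logit = ln(0.3300/0.6700) = -0.7082
θ = b + logit/(a) = 1.32 + (-0.7082)/1.4100 = 0.8177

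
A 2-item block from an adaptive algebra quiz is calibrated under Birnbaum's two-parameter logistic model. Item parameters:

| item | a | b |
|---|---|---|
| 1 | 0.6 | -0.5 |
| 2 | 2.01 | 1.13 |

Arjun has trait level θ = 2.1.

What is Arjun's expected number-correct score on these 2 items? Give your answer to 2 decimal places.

1.70

P(θ) = 1 / (1 + exp(−a(θ − b)))
P_1 = 1/(1+e^{-1.5600}) = 0.8264
P_2 = 1/(1+e^{-1.9497}) = 0.8754
E[score] = 0.8264 + 0.8754 = 1.7018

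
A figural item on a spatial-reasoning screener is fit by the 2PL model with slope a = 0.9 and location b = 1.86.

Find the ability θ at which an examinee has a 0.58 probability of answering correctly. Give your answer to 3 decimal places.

P(θ) = 1 / (1 + exp(−a(θ − b)))
logit = ln(0.5800/0.4200) = 0.3228
θ = b + logit/(a) = 1.86 + 0.3228/0.9000 = 2.2186

2.219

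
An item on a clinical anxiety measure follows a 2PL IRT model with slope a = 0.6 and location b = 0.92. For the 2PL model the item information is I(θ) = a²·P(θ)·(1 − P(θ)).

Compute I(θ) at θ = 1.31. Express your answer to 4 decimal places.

P = 1/(1+e^{-0.2340}) = 0.5582
P(1−P) = 0.5582 × 0.4418 = 0.2466
I = a² × P(1−P) = 0.6² × 0.2466 = 0.08878

0.0888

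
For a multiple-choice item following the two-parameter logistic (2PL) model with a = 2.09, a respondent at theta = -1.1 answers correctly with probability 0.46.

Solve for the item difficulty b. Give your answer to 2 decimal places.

P(theta) = 1 / (1 + exp(−a(theta − b)))
logit(0.46) = ln(0.46/0.54) = -0.1603
b = theta − logit/(a) = -1.1 − (-0.1603)/2.0900 = -1.0233

-1.02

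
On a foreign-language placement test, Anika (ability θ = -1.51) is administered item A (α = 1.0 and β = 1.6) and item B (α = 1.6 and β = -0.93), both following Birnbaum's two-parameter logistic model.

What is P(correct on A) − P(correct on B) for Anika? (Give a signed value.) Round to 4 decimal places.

P(θ) = 1 / (1 + exp(−α(θ − β)))
P_A = 0.0427
P_B = 0.2833
P_A − P_B = -0.2406

-0.2406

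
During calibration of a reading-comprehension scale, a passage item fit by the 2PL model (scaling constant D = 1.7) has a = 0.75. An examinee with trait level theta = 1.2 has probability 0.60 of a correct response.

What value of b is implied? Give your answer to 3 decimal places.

P(theta) = 1 / (1 + exp(−D·a(theta − b)))
logit(0.60) = ln(0.60/0.40) = 0.4055
b = theta − logit/(1.7·a) = 1.2 − 0.4055/1.2750 = 0.8820

0.882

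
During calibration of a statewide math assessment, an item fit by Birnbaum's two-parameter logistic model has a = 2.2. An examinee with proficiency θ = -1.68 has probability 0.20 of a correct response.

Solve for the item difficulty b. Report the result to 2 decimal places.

-1.05

P(θ) = 1 / (1 + exp(−a(θ − b)))
logit(0.20) = ln(0.20/0.80) = -1.3863
b = θ − logit/(a) = -1.68 − (-1.3863)/2.2000 = -1.0499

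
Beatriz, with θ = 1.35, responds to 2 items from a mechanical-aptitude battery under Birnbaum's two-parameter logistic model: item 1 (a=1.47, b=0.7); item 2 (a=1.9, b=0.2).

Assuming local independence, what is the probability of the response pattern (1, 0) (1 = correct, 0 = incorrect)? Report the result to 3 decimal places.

0.073

P(θ) = 1 / (1 + exp(−a(θ − b)))
P_1 = 1/(1+e^{-0.9555}) = 0.7222
P_2 = 1/(1+e^{-2.1850}) = 0.8989
L = P_1 × (1−P_2) = 0.7222 × 0.1011 = 0.07302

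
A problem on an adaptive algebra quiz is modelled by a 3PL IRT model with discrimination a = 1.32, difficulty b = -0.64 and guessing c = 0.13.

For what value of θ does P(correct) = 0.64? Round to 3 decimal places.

-0.376

P(θ) = c + (1 − c) · 1 / (1 + exp(−a(θ − b)))
Remove guessing floor: (0.64 − 0.13)/(1 − 0.13) = 0.5862
logit = ln(0.5862/0.4138) = 0.3483
θ = b + logit/(a) = -0.64 + 0.3483/1.3200 = -0.3761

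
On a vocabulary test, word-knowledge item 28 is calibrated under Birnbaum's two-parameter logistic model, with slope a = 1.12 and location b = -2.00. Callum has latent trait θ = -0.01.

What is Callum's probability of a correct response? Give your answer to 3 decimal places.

P(θ) = 1 / (1 + exp(−a(θ − b)))
Exponent: 1.12 × (-0.01 − (-2.00)) = 2.2288
1/(1 + e^{-2.2288}) = 0.9028

0.903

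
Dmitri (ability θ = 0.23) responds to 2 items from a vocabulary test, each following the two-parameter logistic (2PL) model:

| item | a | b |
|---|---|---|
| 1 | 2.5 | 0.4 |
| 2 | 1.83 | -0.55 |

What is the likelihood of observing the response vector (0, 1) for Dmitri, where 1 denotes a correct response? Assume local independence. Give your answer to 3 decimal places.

0.488

P(θ) = 1 / (1 + exp(−a(θ − b)))
P_1 = 1/(1+e^{0.4250}) = 0.3953
P_2 = 1/(1+e^{-1.4274}) = 0.8065
L = (1−P_1) × P_2 = 0.6047 × 0.8065 = 0.48767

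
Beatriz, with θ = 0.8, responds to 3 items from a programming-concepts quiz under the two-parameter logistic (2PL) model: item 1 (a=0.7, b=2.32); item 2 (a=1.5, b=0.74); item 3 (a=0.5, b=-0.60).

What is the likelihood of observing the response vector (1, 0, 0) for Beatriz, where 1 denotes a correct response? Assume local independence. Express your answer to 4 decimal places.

0.0406

P(θ) = 1 / (1 + exp(−a(θ − b)))
P_1 = 1/(1+e^{1.0640}) = 0.2565
P_2 = 1/(1+e^{-0.0900}) = 0.5225
P_3 = 1/(1+e^{-0.7000}) = 0.6682
L = P_1 × (1−P_2) × (1−P_3) = 0.2565 × 0.4775 × 0.3318 = 0.04065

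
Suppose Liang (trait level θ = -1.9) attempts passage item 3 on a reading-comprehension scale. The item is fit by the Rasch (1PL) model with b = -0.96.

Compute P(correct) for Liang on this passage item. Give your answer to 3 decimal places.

P(θ) = 1 / (1 + exp(−(θ − b)))
Exponent: (-1.9 − (-0.96)) = -0.9400
1/(1 + e^{0.9400}) = 0.2809
P = 0.2809

0.281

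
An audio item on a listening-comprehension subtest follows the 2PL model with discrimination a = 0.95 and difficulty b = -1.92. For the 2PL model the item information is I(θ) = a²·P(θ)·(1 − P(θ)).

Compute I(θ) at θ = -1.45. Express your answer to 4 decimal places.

0.2147

P = 1/(1+e^{-0.4465}) = 0.6098
P(1−P) = 0.6098 × 0.3902 = 0.2379
I = a² × P(1−P) = 0.95² × 0.2379 = 0.21474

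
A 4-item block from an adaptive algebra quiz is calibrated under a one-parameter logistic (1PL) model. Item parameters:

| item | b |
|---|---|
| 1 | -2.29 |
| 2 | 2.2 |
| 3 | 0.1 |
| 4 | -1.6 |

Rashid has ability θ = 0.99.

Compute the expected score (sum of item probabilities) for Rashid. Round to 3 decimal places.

2.833

P(θ) = 1 / (1 + exp(−(θ − b)))
P_1 = 1/(1+e^{-3.2800}) = 0.9637
P_2 = 1/(1+e^{1.2100}) = 0.2297
P_3 = 1/(1+e^{-0.8900}) = 0.7089
P_4 = 1/(1+e^{-2.5900}) = 0.9302
E[score] = 0.9637 + 0.2297 + 0.7089 + 0.9302 = 2.8325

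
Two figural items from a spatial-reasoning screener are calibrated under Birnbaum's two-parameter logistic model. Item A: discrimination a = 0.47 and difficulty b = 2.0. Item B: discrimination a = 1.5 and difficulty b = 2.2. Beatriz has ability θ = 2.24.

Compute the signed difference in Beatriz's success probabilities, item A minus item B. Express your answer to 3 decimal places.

0.013

P(θ) = 1 / (1 + exp(−a(θ − b)))
P_A = 0.5282
P_B = 0.5150
P_A − P_B = 0.0132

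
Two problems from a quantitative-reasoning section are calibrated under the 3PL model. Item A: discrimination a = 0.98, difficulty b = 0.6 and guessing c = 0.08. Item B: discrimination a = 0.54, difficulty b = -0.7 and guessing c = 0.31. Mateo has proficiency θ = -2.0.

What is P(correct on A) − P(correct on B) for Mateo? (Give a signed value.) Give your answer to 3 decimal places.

P(θ) = c + (1 − c) · 1 / (1 + exp(−a(θ − b)))
P_A = 0.1468
P_B = 0.5386
P_A − P_B = -0.3919

-0.392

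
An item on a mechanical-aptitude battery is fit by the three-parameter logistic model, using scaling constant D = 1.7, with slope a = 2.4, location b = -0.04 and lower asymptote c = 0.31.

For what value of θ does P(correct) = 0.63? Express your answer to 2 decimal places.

-0.08

P(θ) = c + (1 − c) · 1 / (1 + exp(−D·a(θ − b)))
Remove guessing floor: (0.63 − 0.31)/(1 − 0.31) = 0.4638
logit = ln(0.4638/0.5362) = -0.1452
θ = b + logit/(1.7·a) = -0.04 + (-0.1452)/4.0800 = -0.0756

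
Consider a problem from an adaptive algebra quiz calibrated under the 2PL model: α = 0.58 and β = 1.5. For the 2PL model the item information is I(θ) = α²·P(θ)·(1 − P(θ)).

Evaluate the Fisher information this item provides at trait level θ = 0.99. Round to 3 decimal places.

P = 1/(1+e^{0.2958}) = 0.4266
P(1−P) = 0.4266 × 0.5734 = 0.2446
I = α² × P(1−P) = 0.58² × 0.2446 = 0.08229

0.082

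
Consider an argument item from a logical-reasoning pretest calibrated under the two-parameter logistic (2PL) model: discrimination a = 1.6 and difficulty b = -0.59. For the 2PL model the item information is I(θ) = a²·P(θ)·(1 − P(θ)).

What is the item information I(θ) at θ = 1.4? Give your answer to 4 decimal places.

0.0978

P = 1/(1+e^{-3.1840}) = 0.9602
P(1−P) = 0.9602 × 0.0398 = 0.0382
I = a² × P(1−P) = 1.6² × 0.0382 = 0.09777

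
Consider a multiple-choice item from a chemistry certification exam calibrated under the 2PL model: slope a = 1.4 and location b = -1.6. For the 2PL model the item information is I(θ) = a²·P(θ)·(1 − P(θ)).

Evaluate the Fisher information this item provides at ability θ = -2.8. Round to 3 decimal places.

0.260

P = 1/(1+e^{1.6800}) = 0.1571
P(1−P) = 0.1571 × 0.8429 = 0.1324
I = a² × P(1−P) = 1.4² × 0.1324 = 0.25954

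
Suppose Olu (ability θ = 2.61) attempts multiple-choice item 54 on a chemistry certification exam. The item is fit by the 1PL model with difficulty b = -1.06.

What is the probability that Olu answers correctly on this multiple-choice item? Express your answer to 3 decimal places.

P(θ) = 1 / (1 + exp(−(θ − b)))
Exponent: (2.61 − (-1.06)) = 3.6700
1/(1 + e^{-3.6700}) = 0.9752
P = 0.9752

0.975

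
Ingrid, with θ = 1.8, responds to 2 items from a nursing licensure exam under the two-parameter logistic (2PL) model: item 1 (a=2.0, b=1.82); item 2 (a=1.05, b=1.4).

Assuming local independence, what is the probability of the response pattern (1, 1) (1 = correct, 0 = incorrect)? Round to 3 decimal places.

0.296

P(θ) = 1 / (1 + exp(−a(θ − b)))
P_1 = 1/(1+e^{0.0400}) = 0.4900
P_2 = 1/(1+e^{-0.4200}) = 0.6035
L = P_1 × P_2 = 0.4900 × 0.6035 = 0.29571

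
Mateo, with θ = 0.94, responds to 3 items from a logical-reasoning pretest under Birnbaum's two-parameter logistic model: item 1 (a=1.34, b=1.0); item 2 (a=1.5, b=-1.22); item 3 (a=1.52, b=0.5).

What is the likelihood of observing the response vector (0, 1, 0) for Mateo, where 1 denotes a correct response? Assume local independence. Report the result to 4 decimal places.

P(θ) = 1 / (1 + exp(−a(θ − b)))
P_1 = 1/(1+e^{0.0804}) = 0.4799
P_2 = 1/(1+e^{-3.2400}) = 0.9623
P_3 = 1/(1+e^{-0.6688}) = 0.6612
L = (1−P_1) × P_2 × (1−P_3) = 0.5201 × 0.9623 × 0.3388 = 0.16955

0.1695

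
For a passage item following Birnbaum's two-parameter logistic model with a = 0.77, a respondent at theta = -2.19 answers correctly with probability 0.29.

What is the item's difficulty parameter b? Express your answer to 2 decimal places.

P(theta) = 1 / (1 + exp(−a(theta − b)))
logit(0.29) = ln(0.29/0.71) = -0.8954
b = theta − logit/(a) = -2.19 − (-0.8954)/0.7700 = -1.0272

-1.03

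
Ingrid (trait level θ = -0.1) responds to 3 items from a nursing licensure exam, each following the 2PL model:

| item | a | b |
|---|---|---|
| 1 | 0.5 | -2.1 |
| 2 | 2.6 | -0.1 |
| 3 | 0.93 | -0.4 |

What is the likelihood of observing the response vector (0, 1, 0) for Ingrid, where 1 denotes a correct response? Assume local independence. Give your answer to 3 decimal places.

P(θ) = 1 / (1 + exp(−a(θ − b)))
P_1 = 1/(1+e^{-1.0000}) = 0.7311
P_2 = 1/(1+e^{0.0000}) = 0.5000
P_3 = 1/(1+e^{-0.2790}) = 0.5693
L = (1−P_1) × P_2 × (1−P_3) = 0.2689 × 0.5000 × 0.4307 = 0.05792

0.058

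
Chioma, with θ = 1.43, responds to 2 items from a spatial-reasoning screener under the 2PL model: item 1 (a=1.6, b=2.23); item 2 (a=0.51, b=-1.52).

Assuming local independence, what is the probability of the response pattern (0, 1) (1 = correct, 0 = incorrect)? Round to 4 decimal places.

P(θ) = 1 / (1 + exp(−a(θ − b)))
P_1 = 1/(1+e^{1.2800}) = 0.2176
P_2 = 1/(1+e^{-1.5045}) = 0.8182
L = (1−P_1) × P_2 = 0.7824 × 0.8182 = 0.64024

0.6402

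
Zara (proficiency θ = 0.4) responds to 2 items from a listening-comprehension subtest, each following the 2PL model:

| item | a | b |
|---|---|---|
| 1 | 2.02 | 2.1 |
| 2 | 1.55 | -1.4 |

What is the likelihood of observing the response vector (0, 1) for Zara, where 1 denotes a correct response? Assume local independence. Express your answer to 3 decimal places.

P(θ) = 1 / (1 + exp(−a(θ − b)))
P_1 = 1/(1+e^{3.4340}) = 0.0312
P_2 = 1/(1+e^{-2.7900}) = 0.9421
L = (1−P_1) × P_2 = 0.9688 × 0.9421 = 0.91269

0.913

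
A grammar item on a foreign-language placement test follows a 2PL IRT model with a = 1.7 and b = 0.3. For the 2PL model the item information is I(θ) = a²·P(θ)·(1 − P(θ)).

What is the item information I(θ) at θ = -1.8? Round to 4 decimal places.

P = 1/(1+e^{3.5700}) = 0.0274
P(1−P) = 0.0274 × 0.9726 = 0.0266
I = a² × P(1−P) = 1.7² × 0.0266 = 0.07697

0.0770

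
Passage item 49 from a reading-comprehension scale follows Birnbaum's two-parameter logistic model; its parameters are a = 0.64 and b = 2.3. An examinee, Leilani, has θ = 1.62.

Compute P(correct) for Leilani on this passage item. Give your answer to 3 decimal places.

P(θ) = 1 / (1 + exp(−a(θ − b)))
Exponent: 0.64 × (1.62 − 2.3) = -0.4352
1/(1 + e^{0.4352}) = 0.3929

0.393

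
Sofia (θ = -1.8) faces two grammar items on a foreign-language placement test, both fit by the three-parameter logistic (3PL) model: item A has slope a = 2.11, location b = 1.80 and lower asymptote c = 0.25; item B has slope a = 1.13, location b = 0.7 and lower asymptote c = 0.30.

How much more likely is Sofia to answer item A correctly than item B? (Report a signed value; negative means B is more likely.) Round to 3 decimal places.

-0.089

P(θ) = c + (1 − c) · 1 / (1 + exp(−a(θ − b)))
P_A = 0.2504
P_B = 0.3392
P_A − P_B = -0.0888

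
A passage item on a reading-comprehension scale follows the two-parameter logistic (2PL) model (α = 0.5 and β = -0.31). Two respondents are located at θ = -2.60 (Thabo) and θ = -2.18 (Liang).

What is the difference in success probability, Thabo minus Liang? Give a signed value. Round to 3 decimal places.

P(θ) = 1 / (1 + exp(−α(θ − β)))
P(Thabo) = 0.2414  [exponent -1.1450]
P(Liang) = 0.2819  [exponent -0.9350]
Difference = 0.2414 − 0.2819 = -0.0405

-0.041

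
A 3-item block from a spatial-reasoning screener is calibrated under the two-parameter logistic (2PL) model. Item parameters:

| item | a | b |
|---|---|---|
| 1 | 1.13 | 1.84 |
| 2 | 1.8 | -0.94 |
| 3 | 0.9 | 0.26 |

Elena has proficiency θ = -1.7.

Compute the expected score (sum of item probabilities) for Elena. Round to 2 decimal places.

0.37

P(θ) = 1 / (1 + exp(−a(θ − b)))
P_1 = 1/(1+e^{4.0002}) = 0.0180
P_2 = 1/(1+e^{1.3680}) = 0.2029
P_3 = 1/(1+e^{1.7640}) = 0.1463
E[score] = 0.0180 + 0.2029 + 0.1463 = 0.3672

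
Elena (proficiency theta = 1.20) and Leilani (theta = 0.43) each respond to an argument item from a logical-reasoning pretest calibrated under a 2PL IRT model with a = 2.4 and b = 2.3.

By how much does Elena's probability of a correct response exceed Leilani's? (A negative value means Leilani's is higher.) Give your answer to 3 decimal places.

P(theta) = 1 / (1 + exp(−a(theta − b)))
P(Elena) = 0.0666  [exponent -2.6400]
P(Leilani) = 0.0111  [exponent -4.4880]
Difference = 0.0666 − 0.0111 = 0.0555

0.055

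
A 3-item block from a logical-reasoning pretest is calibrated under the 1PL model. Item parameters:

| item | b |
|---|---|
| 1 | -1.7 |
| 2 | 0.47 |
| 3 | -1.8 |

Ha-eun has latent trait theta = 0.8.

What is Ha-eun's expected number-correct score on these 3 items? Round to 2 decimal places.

2.44

P(theta) = 1 / (1 + exp(−(theta − b)))
P_1 = 1/(1+e^{-2.5000}) = 0.9241
P_2 = 1/(1+e^{-0.3300}) = 0.5818
P_3 = 1/(1+e^{-2.6000}) = 0.9309
E[score] = 0.9241 + 0.5818 + 0.9309 = 2.4368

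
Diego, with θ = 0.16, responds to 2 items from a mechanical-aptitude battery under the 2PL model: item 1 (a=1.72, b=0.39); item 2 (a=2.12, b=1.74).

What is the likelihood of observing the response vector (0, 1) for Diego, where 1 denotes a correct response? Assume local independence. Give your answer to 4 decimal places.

0.0203

P(θ) = 1 / (1 + exp(−a(θ − b)))
P_1 = 1/(1+e^{0.3956}) = 0.4024
P_2 = 1/(1+e^{3.3496}) = 0.0339
L = (1−P_1) × P_2 = 0.5976 × 0.0339 = 0.02026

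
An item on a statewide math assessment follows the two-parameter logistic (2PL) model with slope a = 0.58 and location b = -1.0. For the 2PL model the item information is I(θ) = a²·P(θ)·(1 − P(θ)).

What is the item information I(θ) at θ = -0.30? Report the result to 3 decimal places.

0.081

P = 1/(1+e^{-0.4060}) = 0.6001
P(1−P) = 0.6001 × 0.3999 = 0.2400
I = a² × P(1−P) = 0.58² × 0.2400 = 0.08073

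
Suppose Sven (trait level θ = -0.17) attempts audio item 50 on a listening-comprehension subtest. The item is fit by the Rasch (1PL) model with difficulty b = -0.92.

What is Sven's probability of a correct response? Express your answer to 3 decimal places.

P(θ) = 1 / (1 + exp(−(θ − b)))
Exponent: (-0.17 − (-0.92)) = 0.7500
1/(1 + e^{-0.7500}) = 0.6792
P = 0.6792

0.679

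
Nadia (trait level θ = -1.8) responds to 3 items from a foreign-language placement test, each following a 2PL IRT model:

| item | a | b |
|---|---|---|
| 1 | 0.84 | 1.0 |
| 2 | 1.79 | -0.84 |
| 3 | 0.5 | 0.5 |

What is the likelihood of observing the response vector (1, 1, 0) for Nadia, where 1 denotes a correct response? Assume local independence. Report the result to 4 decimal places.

0.0100

P(θ) = 1 / (1 + exp(−a(θ − b)))
P_1 = 1/(1+e^{2.3520}) = 0.0869
P_2 = 1/(1+e^{1.7184}) = 0.1521
P_3 = 1/(1+e^{1.1500}) = 0.2405
L = P_1 × P_2 × (1−P_3) = 0.0869 × 0.1521 × 0.7595 = 0.01004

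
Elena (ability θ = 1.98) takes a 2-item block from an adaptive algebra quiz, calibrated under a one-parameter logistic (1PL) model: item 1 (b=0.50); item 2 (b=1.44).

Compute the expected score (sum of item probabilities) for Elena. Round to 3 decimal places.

P(θ) = 1 / (1 + exp(−(θ − b)))
P_1 = 1/(1+e^{-1.4800}) = 0.8146
P_2 = 1/(1+e^{-0.5400}) = 0.6318
E[score] = 0.8146 + 0.6318 = 1.4464

1.446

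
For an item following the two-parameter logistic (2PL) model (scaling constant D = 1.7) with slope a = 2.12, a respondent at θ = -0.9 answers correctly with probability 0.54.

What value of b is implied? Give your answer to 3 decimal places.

-0.944

P(θ) = 1 / (1 + exp(−D·a(θ − b)))
logit(0.54) = ln(0.54/0.46) = 0.1603
b = θ − logit/(1.7·a) = -0.9 − 0.1603/3.6040 = -0.9445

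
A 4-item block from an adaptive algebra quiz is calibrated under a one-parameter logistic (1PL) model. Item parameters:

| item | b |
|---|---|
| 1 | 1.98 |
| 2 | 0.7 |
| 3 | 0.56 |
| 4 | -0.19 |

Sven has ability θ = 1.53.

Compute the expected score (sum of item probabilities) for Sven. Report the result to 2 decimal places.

2.66

P(θ) = 1 / (1 + exp(−(θ − b)))
P_1 = 1/(1+e^{0.4500}) = 0.3894
P_2 = 1/(1+e^{-0.8300}) = 0.6964
P_3 = 1/(1+e^{-0.9700}) = 0.7251
P_4 = 1/(1+e^{-1.7200}) = 0.8481
E[score] = 0.3894 + 0.6964 + 0.7251 + 0.8481 = 2.6590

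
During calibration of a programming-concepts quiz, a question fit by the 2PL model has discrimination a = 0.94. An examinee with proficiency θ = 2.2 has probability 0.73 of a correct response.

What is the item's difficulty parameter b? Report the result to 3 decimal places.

1.142

P(θ) = 1 / (1 + exp(−a(θ − b)))
logit(0.73) = ln(0.73/0.27) = 0.9946
b = θ − logit/(a) = 2.2 − 0.9946/0.9400 = 1.1419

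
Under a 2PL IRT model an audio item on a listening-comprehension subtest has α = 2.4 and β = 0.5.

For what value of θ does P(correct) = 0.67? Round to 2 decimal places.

P(θ) = 1 / (1 + exp(−α(θ − β)))
logit = ln(0.6700/0.3300) = 0.7082
θ = β + logit/(α) = 0.5 + 0.7082/2.4000 = 0.7951

0.80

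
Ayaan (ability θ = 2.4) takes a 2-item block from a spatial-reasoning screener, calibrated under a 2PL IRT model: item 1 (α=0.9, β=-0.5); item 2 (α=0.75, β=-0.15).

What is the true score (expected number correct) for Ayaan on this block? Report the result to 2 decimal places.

1.80

P(θ) = 1 / (1 + exp(−α(θ − β)))
P_1 = 1/(1+e^{-2.6100}) = 0.9315
P_2 = 1/(1+e^{-1.9125}) = 0.8713
E[score] = 0.9315 + 0.8713 = 1.8028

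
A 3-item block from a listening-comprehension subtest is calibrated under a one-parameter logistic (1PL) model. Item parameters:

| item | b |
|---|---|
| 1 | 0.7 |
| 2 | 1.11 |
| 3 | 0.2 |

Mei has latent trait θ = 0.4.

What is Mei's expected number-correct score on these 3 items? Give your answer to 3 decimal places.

1.305

P(θ) = 1 / (1 + exp(−(θ − b)))
P_1 = 1/(1+e^{0.3000}) = 0.4256
P_2 = 1/(1+e^{0.7100}) = 0.3296
P_3 = 1/(1+e^{-0.2000}) = 0.5498
E[score] = 0.4256 + 0.3296 + 0.5498 = 1.3050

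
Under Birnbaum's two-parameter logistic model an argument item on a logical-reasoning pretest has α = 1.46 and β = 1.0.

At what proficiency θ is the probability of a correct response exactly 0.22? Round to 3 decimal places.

0.133

P(θ) = 1 / (1 + exp(−α(θ − β)))
logit = ln(0.2200/0.7800) = -1.2657
θ = β + logit/(α) = 1.0 + (-1.2657)/1.4600 = 0.1331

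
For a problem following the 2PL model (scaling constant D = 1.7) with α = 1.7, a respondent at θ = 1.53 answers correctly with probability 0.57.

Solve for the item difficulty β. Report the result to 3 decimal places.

P(θ) = 1 / (1 + exp(−D·α(θ − β)))
logit(0.57) = ln(0.57/0.43) = 0.2819
β = θ − logit/(1.7·α) = 1.53 − 0.2819/2.8900 = 1.4325

1.432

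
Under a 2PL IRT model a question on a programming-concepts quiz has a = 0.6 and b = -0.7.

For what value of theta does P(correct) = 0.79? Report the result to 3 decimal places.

1.508

P(theta) = 1 / (1 + exp(−a(theta − b)))
logit = ln(0.7900/0.2100) = 1.3249
theta = b + logit/(a) = -0.7 + 1.3249/0.6000 = 1.5082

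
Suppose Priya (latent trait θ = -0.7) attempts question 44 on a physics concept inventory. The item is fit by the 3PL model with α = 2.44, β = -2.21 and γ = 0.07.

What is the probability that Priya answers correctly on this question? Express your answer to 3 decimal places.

0.977

P(θ) = γ + (1 − γ) · 1 / (1 + exp(−α(θ − β)))
Exponent: 2.44 × (-0.7 − (-2.21)) = 3.6844
1/(1 + e^{-3.6844}) = 0.9755
P = 0.07 + 0.93 × 0.9755 = 0.9772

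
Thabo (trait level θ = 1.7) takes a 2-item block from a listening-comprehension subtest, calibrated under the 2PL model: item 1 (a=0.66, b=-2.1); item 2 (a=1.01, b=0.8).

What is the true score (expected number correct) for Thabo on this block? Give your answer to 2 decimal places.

P(θ) = 1 / (1 + exp(−a(θ − b)))
P_1 = 1/(1+e^{-2.5080}) = 0.9247
P_2 = 1/(1+e^{-0.9090}) = 0.7128
E[score] = 0.9247 + 0.7128 = 1.6375

1.64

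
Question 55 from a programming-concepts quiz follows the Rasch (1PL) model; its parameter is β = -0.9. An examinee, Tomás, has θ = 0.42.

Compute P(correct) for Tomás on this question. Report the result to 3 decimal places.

P(θ) = 1 / (1 + exp(−(θ − β)))
Exponent: (0.42 − (-0.9)) = 1.3200
1/(1 + e^{-1.3200}) = 0.7892
P = 0.7892

0.789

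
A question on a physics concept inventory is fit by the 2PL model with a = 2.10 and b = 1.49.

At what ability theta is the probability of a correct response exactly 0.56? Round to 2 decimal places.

P(theta) = 1 / (1 + exp(−a(theta − b)))
logit = ln(0.5600/0.4400) = 0.2412
theta = b + logit/(a) = 1.49 + 0.2412/2.1000 = 1.6048

1.60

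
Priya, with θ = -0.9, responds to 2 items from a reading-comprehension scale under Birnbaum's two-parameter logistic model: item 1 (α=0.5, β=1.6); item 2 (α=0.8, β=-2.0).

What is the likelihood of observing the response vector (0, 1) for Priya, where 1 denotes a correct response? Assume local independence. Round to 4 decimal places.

P(θ) = 1 / (1 + exp(−α(θ − β)))
P_1 = 1/(1+e^{1.2500}) = 0.2227
P_2 = 1/(1+e^{-0.8800}) = 0.7068
L = (1−P_1) × P_2 = 0.7773 × 0.7068 = 0.54941

0.5494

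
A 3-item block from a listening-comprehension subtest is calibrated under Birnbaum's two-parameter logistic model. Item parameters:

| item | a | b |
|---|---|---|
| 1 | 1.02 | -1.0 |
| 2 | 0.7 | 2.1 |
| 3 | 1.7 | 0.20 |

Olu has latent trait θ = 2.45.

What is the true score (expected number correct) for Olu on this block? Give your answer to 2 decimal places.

P(θ) = 1 / (1 + exp(−a(θ − b)))
P_1 = 1/(1+e^{-3.5190}) = 0.9712
P_2 = 1/(1+e^{-0.2450}) = 0.5609
P_3 = 1/(1+e^{-3.8250}) = 0.9786
E[score] = 0.9712 + 0.5609 + 0.9786 = 2.5108

2.51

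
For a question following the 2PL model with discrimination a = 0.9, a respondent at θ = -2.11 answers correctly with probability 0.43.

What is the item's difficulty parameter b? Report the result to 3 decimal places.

P(θ) = 1 / (1 + exp(−a(θ − b)))
logit(0.43) = ln(0.43/0.57) = -0.2819
b = θ − logit/(a) = -2.11 − (-0.2819)/0.9000 = -1.7968

-1.797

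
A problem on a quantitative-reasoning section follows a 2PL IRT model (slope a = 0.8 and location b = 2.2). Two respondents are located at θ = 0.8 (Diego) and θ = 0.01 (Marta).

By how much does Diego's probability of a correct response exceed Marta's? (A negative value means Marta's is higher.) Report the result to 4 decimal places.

0.0982

P(θ) = 1 / (1 + exp(−a(θ − b)))
P(Diego) = 0.2460  [exponent -1.1200]
P(Marta) = 0.1478  [exponent -1.7520]
Difference = 0.2460 − 0.1478 = 0.0982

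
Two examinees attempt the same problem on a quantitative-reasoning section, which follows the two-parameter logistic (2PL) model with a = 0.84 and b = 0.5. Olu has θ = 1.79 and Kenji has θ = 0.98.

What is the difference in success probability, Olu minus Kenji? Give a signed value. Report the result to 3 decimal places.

P(θ) = 1 / (1 + exp(−a(θ − b)))
P(Olu) = 0.7472  [exponent 1.0836]
P(Kenji) = 0.5995  [exponent 0.4032]
Difference = 0.7472 − 0.5995 = 0.1477

0.148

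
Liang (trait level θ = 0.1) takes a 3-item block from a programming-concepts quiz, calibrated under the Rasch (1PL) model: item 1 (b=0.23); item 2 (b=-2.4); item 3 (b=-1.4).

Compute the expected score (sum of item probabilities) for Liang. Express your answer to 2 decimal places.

2.21

P(θ) = 1 / (1 + exp(−(θ − b)))
P_1 = 1/(1+e^{0.1300}) = 0.4675
P_2 = 1/(1+e^{-2.5000}) = 0.9241
P_3 = 1/(1+e^{-1.5000}) = 0.8176
E[score] = 0.4675 + 0.9241 + 0.8176 = 2.2093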